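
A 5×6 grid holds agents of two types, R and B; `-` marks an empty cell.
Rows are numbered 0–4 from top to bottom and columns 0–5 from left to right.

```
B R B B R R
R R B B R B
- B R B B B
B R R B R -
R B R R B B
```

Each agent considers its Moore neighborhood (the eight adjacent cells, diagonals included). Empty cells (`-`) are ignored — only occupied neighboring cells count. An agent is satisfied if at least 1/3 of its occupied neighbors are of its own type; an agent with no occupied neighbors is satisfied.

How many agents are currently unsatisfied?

(0,0)B 0/3 ✗
(0,1)R 2/5 ✓
(0,2)B 3/5 ✓
(0,3)B 3/5 ✓
(0,4)R 2/5 ✓
(0,5)R 2/3 ✓
(1,0)R 2/4 ✓
(1,1)R 3/7 ✓
(1,2)B 5/8 ✓
(1,3)B 5/8 ✓
(1,4)R 2/8 ✗
(1,5)B 2/5 ✓
(2,1)B 2/7 ✗
(2,2)R 3/8 ✓
(2,3)B 4/8 ✓
(2,4)B 5/7 ✓
(2,5)B 2/4 ✓
(3,0)B 2/4 ✓
(3,1)R 4/7 ✓
(3,2)R 4/8 ✓
(3,3)B 3/8 ✓
(3,4)R 1/7 ✗
(4,0)R 1/3 ✓
(4,1)B 1/5 ✗
(4,2)R 3/5 ✓
(4,3)R 3/5 ✓
(4,4)B 2/4 ✓
(4,5)B 1/2 ✓
Unsatisfied: (0,0), (1,4), (2,1), (3,4), (4,1) — 5 in total.

5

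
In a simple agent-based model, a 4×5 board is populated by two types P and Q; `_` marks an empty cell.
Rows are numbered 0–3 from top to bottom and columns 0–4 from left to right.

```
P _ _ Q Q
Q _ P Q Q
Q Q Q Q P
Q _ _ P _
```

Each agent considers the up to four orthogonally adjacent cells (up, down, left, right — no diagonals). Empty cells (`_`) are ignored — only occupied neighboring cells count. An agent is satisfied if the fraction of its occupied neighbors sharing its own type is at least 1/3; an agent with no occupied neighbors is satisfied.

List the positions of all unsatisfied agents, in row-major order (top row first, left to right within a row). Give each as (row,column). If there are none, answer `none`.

Row 0: (0,0)P 0/1 unhappy · (0,3)Q 2/2 ok · (0,4)Q 2/2 ok
Row 1: (1,0)Q 1/2 ok · (1,2)P 0/2 unhappy · (1,3)Q 3/4 ok · (1,4)Q 2/3 ok
Row 2: (2,0)Q 3/3 ok · (2,1)Q 2/2 ok · (2,2)Q 2/3 ok · (2,3)Q 2/4 ok · (2,4)P 0/2 unhappy
Row 3: (3,0)Q 1/1 ok · (3,3)P 0/1 unhappy

(0,0), (1,2), (2,4), (3,3)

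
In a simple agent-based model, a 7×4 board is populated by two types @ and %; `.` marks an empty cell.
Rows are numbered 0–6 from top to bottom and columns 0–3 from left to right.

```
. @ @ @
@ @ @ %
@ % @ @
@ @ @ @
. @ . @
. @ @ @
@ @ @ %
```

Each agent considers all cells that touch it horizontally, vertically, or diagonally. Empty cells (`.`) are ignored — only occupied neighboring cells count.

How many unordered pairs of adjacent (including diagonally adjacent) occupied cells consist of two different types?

Scan each occupied cell's neighbors to the right and below (and the two forward diagonals) so each pair is counted once.
Row 0: @(0,1)–@(0,2)= @(0,1)–@(1,1)= @(0,1)–@(1,2)= @(0,1)–@(1,0)= @(0,2)–@(0,3)= @(0,2)–@(1,2)= @(0,2)–%(1,3)≠ @(0,2)–@(1,1)= @(0,3)–%(1,3)≠ @(0,3)–@(1,2)=  → 2/10 unlike.
Row 1: @(1,0)–@(1,1)= @(1,0)–@(2,0)= @(1,0)–%(2,1)≠ @(1,1)–@(1,2)= @(1,1)–%(2,1)≠ @(1,1)–@(2,2)= @(1,1)–@(2,0)= @(1,2)–%(1,3)≠ @(1,2)–@(2,2)= @(1,2)–@(2,3)= @(1,2)–%(2,1)≠ %(1,3)–@(2,3)≠ %(1,3)–@(2,2)≠  → 6/13 unlike.
Row 2: @(2,0)–%(2,1)≠ @(2,0)–@(3,0)= @(2,0)–@(3,1)= %(2,1)–@(2,2)≠ %(2,1)–@(3,1)≠ %(2,1)–@(3,2)≠ %(2,1)–@(3,0)≠ @(2,2)–@(2,3)= @(2,2)–@(3,2)= @(2,2)–@(3,3)= @(2,2)–@(3,1)= @(2,3)–@(3,3)= @(2,3)–@(3,2)=  → 5/13 unlike.
Row 3: @(3,0)–@(3,1)= @(3,0)–@(4,1)= @(3,1)–@(3,2)= @(3,1)–@(4,1)= @(3,2)–@(3,3)= @(3,2)–@(4,3)= @(3,2)–@(4,1)= @(3,3)–@(4,3)=  → 0/8 unlike.
Row 4: @(4,1)–@(5,1)= @(4,1)–@(5,2)= @(4,3)–@(5,3)= @(4,3)–@(5,2)=  → 0/4 unlike.
Row 5: @(5,1)–@(5,2)= @(5,1)–@(6,1)= @(5,1)–@(6,2)= @(5,1)–@(6,0)= @(5,2)–@(5,3)= @(5,2)–@(6,2)= @(5,2)–%(6,3)≠ @(5,2)–@(6,1)= @(5,3)–%(6,3)≠ @(5,3)–@(6,2)=  → 2/10 unlike.
Row 6: @(6,0)–@(6,1)= @(6,1)–@(6,2)= @(6,2)–%(6,3)≠  → 1/3 unlike.
Total adjacent occupied pairs: 61; unlike-type pairs: 16.

16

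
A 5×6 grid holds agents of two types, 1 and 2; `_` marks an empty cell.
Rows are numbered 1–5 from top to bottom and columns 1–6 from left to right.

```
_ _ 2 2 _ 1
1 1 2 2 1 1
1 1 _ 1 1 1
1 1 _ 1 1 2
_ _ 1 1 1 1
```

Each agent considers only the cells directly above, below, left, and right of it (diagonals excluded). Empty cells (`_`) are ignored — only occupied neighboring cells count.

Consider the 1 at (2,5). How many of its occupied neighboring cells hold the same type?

2

Occupied neighbors of (2,5): (3,5)=1, (2,4)=2, (2,6)=1.
Same type (1): 2 of 3.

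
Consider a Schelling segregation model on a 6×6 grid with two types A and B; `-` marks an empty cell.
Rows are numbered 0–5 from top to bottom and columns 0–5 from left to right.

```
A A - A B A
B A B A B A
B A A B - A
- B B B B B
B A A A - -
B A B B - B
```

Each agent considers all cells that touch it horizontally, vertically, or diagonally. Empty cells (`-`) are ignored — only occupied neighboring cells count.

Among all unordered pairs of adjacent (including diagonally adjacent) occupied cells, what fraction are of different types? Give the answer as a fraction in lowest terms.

Scan each occupied cell's neighbors to the right and below (and the two forward diagonals) so each pair is counted once.
Row 0: A(0,0)–A(0,1)= A(0,0)–B(1,0)≠ A(0,0)–A(1,1)= A(0,1)–A(1,1)= A(0,1)–B(1,2)≠ A(0,1)–B(1,0)≠ A(0,3)–B(0,4)≠ A(0,3)–A(1,3)= A(0,3)–B(1,4)≠ A(0,3)–B(1,2)≠ B(0,4)–A(0,5)≠ B(0,4)–B(1,4)= B(0,4)–A(1,5)≠ B(0,4)–A(1,3)≠ A(0,5)–A(1,5)= A(0,5)–B(1,4)≠  → 10/16 unlike.
Row 1: B(1,0)–A(1,1)≠ B(1,0)–B(2,0)= B(1,0)–A(2,1)≠ A(1,1)–B(1,2)≠ A(1,1)–A(2,1)= A(1,1)–A(2,2)= A(1,1)–B(2,0)≠ B(1,2)–A(1,3)≠ B(1,2)–A(2,2)≠ B(1,2)–B(2,3)= B(1,2)–A(2,1)≠ A(1,3)–B(1,4)≠ A(1,3)–B(2,3)≠ A(1,3)–A(2,2)= B(1,4)–A(1,5)≠ B(1,4)–A(2,5)≠ B(1,4)–B(2,3)= A(1,5)–A(2,5)=  → 11/18 unlike.
Row 2: B(2,0)–A(2,1)≠ B(2,0)–B(3,1)= A(2,1)–A(2,2)= A(2,1)–B(3,1)≠ A(2,1)–B(3,2)≠ A(2,2)–B(2,3)≠ A(2,2)–B(3,2)≠ A(2,2)–B(3,3)≠ A(2,2)–B(3,1)≠ B(2,3)–B(3,3)= B(2,3)–B(3,4)= B(2,3)–B(3,2)= A(2,5)–B(3,5)≠ A(2,5)–B(3,4)≠  → 9/14 unlike.
Row 3: B(3,1)–B(3,2)= B(3,1)–A(4,1)≠ B(3,1)–A(4,2)≠ B(3,1)–B(4,0)= B(3,2)–B(3,3)= B(3,2)–A(4,2)≠ B(3,2)–A(4,3)≠ B(3,2)–A(4,1)≠ B(3,3)–B(3,4)= B(3,3)–A(4,3)≠ B(3,3)–A(4,2)≠ B(3,4)–B(3,5)= B(3,4)–A(4,3)≠  → 8/13 unlike.
Row 4: B(4,0)–A(4,1)≠ B(4,0)–B(5,0)= B(4,0)–A(5,1)≠ A(4,1)–A(4,2)= A(4,1)–A(5,1)= A(4,1)–B(5,2)≠ A(4,1)–B(5,0)≠ A(4,2)–A(4,3)= A(4,2)–B(5,2)≠ A(4,2)–B(5,3)≠ A(4,2)–A(5,1)= A(4,3)–B(5,3)≠ A(4,3)–B(5,2)≠  → 8/13 unlike.
Row 5: B(5,0)–A(5,1)≠ A(5,1)–B(5,2)≠ B(5,2)–B(5,3)=  → 2/3 unlike.
Total adjacent occupied pairs: 77; unlike-type pairs: 48.
48/77 is already in lowest terms.

48/77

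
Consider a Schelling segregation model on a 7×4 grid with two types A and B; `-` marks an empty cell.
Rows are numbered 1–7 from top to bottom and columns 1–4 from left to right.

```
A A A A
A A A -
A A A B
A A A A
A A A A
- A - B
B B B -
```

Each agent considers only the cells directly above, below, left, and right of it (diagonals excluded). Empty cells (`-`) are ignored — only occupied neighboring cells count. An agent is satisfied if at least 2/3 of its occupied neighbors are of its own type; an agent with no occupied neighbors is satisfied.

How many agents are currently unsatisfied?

(1,1)A 2/2 ok
(1,2)A 3/3 ok
(1,3)A 3/3 ok
(1,4)A 1/1 ok
(2,1)A 3/3 ok
(2,2)A 4/4 ok
(2,3)A 3/3 ok
(3,1)A 3/3 ok
(3,2)A 4/4 ok
(3,3)A 3/4 ok
(3,4)B 0/2 unhappy
(4,1)A 3/3 ok
(4,2)A 4/4 ok
(4,3)A 4/4 ok
(4,4)A 2/3 ok
(5,1)A 2/2 ok
(5,2)A 4/4 ok
(5,3)A 3/3 ok
(5,4)A 2/3 ok
(6,2)A 1/2 unhappy
(6,4)B 0/1 unhappy
(7,1)B 1/1 ok
(7,2)B 2/3 ok
(7,3)B 1/1 ok
Unsatisfied: (3,4), (6,2), (6,4) — 3 in total.

3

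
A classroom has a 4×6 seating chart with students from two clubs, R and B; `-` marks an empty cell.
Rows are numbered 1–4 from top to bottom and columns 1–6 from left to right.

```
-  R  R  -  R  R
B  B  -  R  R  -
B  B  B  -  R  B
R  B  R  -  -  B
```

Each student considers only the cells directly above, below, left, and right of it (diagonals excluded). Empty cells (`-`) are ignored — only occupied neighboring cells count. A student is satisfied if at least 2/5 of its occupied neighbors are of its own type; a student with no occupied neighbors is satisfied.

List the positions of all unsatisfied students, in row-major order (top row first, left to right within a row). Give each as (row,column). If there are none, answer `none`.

(1,2)R 1/2 ✓
(1,3)R 1/1 ✓
(1,5)R 2/2 ✓
(1,6)R 1/1 ✓
(2,1)B 2/2 ✓
(2,2)B 2/3 ✓
(2,4)R 1/1 ✓
(2,5)R 3/3 ✓
(3,1)B 2/3 ✓
(3,2)B 4/4 ✓
(3,3)B 1/2 ✓
(3,5)R 1/2 ✓
(3,6)B 1/2 ✓
(4,1)R 0/2 ✗
(4,2)B 1/3 ✗
(4,3)R 0/2 ✗
(4,6)B 1/1 ✓

(4,1), (4,2), (4,3)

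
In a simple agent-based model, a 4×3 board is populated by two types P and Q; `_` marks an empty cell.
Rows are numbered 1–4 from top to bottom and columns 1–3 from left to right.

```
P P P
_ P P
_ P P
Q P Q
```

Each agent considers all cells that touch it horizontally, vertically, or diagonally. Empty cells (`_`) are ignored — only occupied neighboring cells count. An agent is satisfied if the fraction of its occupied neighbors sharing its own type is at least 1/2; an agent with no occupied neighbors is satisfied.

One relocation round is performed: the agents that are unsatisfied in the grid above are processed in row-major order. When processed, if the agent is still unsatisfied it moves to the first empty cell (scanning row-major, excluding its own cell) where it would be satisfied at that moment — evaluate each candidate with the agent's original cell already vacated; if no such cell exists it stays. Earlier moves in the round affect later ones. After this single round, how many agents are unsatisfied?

Initially unsatisfied (in order): (4,1), (4,3).
  (4,1): no empty cell satisfies it; stays.
  (4,3): no empty cell satisfies it; stays.
Resulting grid:
P P P
_ P P
_ P P
Q P Q
Unsatisfied now: (4,1), (4,3).

2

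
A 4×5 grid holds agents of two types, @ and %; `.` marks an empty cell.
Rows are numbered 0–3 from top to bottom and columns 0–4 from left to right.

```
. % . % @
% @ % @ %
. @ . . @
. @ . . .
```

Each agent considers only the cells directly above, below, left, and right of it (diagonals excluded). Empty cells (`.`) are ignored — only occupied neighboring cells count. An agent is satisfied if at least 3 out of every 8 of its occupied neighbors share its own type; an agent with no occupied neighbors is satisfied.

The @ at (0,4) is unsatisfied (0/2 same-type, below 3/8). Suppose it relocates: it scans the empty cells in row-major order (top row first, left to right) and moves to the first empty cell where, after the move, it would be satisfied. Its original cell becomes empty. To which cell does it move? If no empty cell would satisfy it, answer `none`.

(2,0)

Vacating (0,4). Empty cells in order:
  (0,0): 0/2 same-type → still unsatisfied.
  (0,2): 0/3 same-type → still unsatisfied.
  (2,0): 1/2 same-type → satisfied — stop here.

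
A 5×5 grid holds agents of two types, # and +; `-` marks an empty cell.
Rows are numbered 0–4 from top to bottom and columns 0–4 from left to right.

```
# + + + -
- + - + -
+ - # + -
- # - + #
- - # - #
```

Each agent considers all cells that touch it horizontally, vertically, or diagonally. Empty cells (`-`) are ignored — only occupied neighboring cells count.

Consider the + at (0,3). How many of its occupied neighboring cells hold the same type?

2

Occupied neighbors of (0,3): (0,2)=+, (1,3)=+.
Same type (+): 2 of 2.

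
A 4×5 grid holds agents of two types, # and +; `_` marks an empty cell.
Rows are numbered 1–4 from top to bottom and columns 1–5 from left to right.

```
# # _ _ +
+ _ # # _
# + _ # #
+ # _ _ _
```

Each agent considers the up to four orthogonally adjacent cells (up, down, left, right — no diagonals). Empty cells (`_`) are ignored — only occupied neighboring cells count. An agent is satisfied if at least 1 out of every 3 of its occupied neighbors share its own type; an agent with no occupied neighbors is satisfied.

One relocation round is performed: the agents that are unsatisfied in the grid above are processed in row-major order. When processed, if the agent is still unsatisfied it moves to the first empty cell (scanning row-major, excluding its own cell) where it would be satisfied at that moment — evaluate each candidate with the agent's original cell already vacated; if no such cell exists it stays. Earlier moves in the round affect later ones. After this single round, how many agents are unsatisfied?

Initially unsatisfied (in order): (2,1), (3,1), (3,2), (4,1), (4,2).
  (2,1) → (1,4).
  (3,1) → (1,3).
  (3,2) → (2,5).
  (4,1) → (3,1).
  (4,2): now satisfied by earlier moves; stays.
Resulting grid:
# # # + +
_ _ # # +
+ _ _ # #
_ # _ _ _
All satisfied now.

0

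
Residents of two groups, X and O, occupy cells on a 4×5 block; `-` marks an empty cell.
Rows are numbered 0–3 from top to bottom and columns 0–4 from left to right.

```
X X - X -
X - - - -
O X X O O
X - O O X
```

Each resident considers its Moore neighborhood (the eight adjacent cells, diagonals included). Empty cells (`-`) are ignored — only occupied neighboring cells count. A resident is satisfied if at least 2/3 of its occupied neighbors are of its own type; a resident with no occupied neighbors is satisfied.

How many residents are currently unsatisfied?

8

(0,0)X 2/2 satisfied
(0,1)X 2/2 satisfied
(0,3)X 0/0 satisfied
(1,0)X 3/4 satisfied
(2,0)O 0/3 not
(2,1)X 3/5 not
(2,2)X 1/4 not
(2,3)O 3/5 not
(2,4)O 2/3 satisfied
(3,0)X 1/2 not
(3,2)O 2/4 not
(3,3)O 3/5 not
(3,4)X 0/3 not
Unsatisfied: (2,0), (2,1), (2,2), (2,3), (3,0), (3,2), (3,3), (3,4) — 8 in total.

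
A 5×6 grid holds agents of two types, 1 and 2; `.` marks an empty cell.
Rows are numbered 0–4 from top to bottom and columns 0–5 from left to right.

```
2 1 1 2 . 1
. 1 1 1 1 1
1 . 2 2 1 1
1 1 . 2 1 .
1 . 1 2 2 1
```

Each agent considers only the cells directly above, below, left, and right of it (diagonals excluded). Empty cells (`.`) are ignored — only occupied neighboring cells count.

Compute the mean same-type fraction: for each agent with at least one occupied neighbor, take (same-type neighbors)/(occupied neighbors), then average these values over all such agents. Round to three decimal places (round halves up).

0.639

(0,0)2 0/1
(0,1)1 2/3
(0,2)1 2/3
(0,3)2 0/2
(0,5)1 1/1
(1,1)1 2/2
(1,2)1 3/4
(1,3)1 2/4
(1,4)1 3/3
(1,5)1 3/3
(2,0)1 1/1
(2,2)2 1/2
(2,3)2 2/4
(2,4)1 3/4
(2,5)1 2/2
(3,0)1 3/3
(3,1)1 1/1
(3,3)2 2/3
(3,4)1 1/3
(4,0)1 1/1
(4,2)1 0/1
(4,3)2 2/3
(4,4)2 1/3
(4,5)1 0/1
Sum over 24 agents: 0/1 + 2/3 + 2/3 + 0/2 + 1/1 + 2/2 + 3/4 + 2/4 + 3/3 + 3/3 + 1/1 + 1/2 + 2/4 + 3/4 + 2/2 + 3/3 + 1/1 + 2/3 + 1/3 + 1/1 + 0/1 + 2/3 + 1/3 + 0/1 = 46/3; mean = 46/3 ÷ 24 = 23/36 = 0.638888… → 0.639.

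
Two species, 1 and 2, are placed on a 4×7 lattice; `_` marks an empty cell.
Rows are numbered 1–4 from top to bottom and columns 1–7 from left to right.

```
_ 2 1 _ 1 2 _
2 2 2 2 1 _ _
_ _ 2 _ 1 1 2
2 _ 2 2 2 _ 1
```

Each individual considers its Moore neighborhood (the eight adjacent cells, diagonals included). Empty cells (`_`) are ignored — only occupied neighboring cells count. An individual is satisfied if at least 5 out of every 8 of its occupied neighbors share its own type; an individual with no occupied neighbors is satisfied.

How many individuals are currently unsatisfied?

Row 1: (1,2)2 3/4 satisfied · (1,3)1 0/4 not · (1,5)1 1/3 not · (1,6)2 0/2 not
Row 2: (2,1)2 2/2 satisfied · (2,2)2 4/5 satisfied · (2,3)2 4/5 satisfied · (2,4)2 2/6 not · (2,5)1 3/5 not
Row 3: (3,3)2 5/5 satisfied · (3,5)1 2/5 not · (3,6)1 3/5 not · (3,7)2 0/2 not
Row 4: (4,1)2 0/0 satisfied · (4,3)2 2/2 satisfied · (4,4)2 3/4 satisfied · (4,5)2 1/3 not · (4,7)1 1/2 not
Unsatisfied: (1,3), (1,5), (1,6), (2,4), (2,5), (3,5), (3,6), (3,7), (4,5), (4,7) — 10 in total.

10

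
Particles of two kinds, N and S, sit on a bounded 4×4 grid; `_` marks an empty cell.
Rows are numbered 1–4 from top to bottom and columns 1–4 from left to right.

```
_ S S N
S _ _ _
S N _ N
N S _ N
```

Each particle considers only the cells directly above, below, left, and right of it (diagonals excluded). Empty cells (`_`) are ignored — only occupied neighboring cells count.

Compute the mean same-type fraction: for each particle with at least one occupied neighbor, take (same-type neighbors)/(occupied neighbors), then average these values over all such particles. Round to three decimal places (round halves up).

0.483

Row 1: (1,2)S 1/1 · (1,3)S 1/2 · (1,4)N 0/1
Row 2: (2,1)S 1/1
Row 3: (3,1)S 1/3 · (3,2)N 0/2 · (3,4)N 1/1
Row 4: (4,1)N 0/2 · (4,2)S 0/2 · (4,4)N 1/1
Sum over 10 particles: 1/1 + 1/2 + 0/1 + 1/1 + 1/3 + 0/2 + 1/1 + 0/2 + 0/2 + 1/1 = 29/6; mean = 29/6 ÷ 10 = 29/60 = 0.483333… → 0.483.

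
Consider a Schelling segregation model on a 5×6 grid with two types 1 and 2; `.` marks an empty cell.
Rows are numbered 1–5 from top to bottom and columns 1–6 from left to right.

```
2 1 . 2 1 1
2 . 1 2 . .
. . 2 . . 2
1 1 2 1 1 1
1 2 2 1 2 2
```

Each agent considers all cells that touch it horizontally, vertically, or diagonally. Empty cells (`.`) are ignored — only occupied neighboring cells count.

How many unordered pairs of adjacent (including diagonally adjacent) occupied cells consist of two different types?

26

Scan each occupied cell's neighbors to the right and below (and the two forward diagonals) so each pair is counted once.
Row 1: 2(1,1)–1(1,2)≠ 2(1,1)–2(2,1)= 1(1,2)–1(2,3)= 1(1,2)–2(2,1)≠ 2(1,4)–1(1,5)≠ 2(1,4)–2(2,4)= 2(1,4)–1(2,3)≠ 1(1,5)–1(1,6)= 1(1,5)–2(2,4)≠  → 5/9 unlike.
Row 2: 1(2,3)–2(2,4)≠ 1(2,3)–2(3,3)≠ 2(2,4)–2(3,3)=  → 2/3 unlike.
Row 3: 2(3,3)–2(4,3)= 2(3,3)–1(4,4)≠ 2(3,3)–1(4,2)≠ 2(3,6)–1(4,6)≠ 2(3,6)–1(4,5)≠  → 4/5 unlike.
Row 4: 1(4,1)–1(4,2)= 1(4,1)–1(5,1)= 1(4,1)–2(5,2)≠ 1(4,2)–2(4,3)≠ 1(4,2)–2(5,2)≠ 1(4,2)–2(5,3)≠ 1(4,2)–1(5,1)= 2(4,3)–1(4,4)≠ 2(4,3)–2(5,3)= 2(4,3)–1(5,4)≠ 2(4,3)–2(5,2)= 1(4,4)–1(4,5)= 1(4,4)–1(5,4)= 1(4,4)–2(5,5)≠ 1(4,4)–2(5,3)≠ 1(4,5)–1(4,6)= 1(4,5)–2(5,5)≠ 1(4,5)–2(5,6)≠ 1(4,5)–1(5,4)= 1(4,6)–2(5,6)≠ 1(4,6)–2(5,5)≠  → 12/21 unlike.
Row 5: 1(5,1)–2(5,2)≠ 2(5,2)–2(5,3)= 2(5,3)–1(5,4)≠ 1(5,4)–2(5,5)≠ 2(5,5)–2(5,6)=  → 3/5 unlike.
Total adjacent occupied pairs: 43; unlike-type pairs: 26.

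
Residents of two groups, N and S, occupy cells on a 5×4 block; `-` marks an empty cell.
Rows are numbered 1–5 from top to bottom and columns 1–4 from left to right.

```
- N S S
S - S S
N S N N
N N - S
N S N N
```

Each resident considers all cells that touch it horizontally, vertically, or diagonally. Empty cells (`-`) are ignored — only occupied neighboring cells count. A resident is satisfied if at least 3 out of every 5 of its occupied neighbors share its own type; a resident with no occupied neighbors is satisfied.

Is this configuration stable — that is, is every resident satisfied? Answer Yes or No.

Row 1: (1,2)N 0/3 unhappy · (1,3)S 3/4 ok · (1,4)S 3/3 ok
Row 2: (2,1)S 1/3 unhappy · (2,3)S 4/7 unhappy · (2,4)S 3/5 ok
Row 3: (3,1)N 2/4 unhappy · (3,2)S 2/6 unhappy · (3,3)N 2/6 unhappy · (3,4)N 1/4 unhappy
Row 4: (4,1)N 3/5 ok · (4,2)N 5/7 ok · (4,4)S 0/4 unhappy
Row 5: (5,1)N 2/3 ok · (5,2)S 0/4 unhappy · (5,3)N 2/4 unhappy · (5,4)N 1/2 unhappy
For instance (1,2) has only 0/3 same-type neighbors, below 3/5.

No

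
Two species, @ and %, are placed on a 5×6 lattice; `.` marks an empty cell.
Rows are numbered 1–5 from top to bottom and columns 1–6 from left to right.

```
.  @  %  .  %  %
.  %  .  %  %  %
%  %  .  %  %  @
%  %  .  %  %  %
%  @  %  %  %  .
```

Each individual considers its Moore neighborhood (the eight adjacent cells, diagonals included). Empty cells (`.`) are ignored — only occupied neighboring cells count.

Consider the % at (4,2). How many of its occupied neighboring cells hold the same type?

5

Occupied neighbors of (4,2): (3,1)=%, (3,2)=%, (4,1)=%, (5,1)=%, (5,2)=@, (5,3)=%.
Same type (%): 5 of 6.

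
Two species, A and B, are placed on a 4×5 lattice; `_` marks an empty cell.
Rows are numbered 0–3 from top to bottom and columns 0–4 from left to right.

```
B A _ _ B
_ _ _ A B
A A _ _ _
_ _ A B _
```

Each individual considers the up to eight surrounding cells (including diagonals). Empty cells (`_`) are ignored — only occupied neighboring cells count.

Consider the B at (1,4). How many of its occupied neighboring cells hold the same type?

1

Occupied neighbors of (1,4): (0,4)=B, (1,3)=A.
Same type (B): 1 of 2.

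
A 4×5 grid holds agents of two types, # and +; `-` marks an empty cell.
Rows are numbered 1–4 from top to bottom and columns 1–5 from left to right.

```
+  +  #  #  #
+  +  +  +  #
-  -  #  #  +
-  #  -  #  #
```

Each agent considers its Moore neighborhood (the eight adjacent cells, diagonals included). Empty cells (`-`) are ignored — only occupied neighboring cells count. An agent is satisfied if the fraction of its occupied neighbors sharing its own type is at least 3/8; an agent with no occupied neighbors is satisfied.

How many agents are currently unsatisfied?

3

Row 1: (1,1)+ 3/3 ok · (1,2)+ 4/5 ok · (1,3)# 1/5 unhappy · (1,4)# 3/5 ok · (1,5)# 2/3 ok
Row 2: (2,1)+ 3/3 ok · (2,2)+ 4/6 ok · (2,3)+ 3/7 ok · (2,4)+ 2/8 unhappy · (2,5)# 3/5 ok
Row 3: (3,3)# 3/6 ok · (3,4)# 4/7 ok · (3,5)+ 1/5 unhappy
Row 4: (4,2)# 1/1 ok · (4,4)# 3/4 ok · (4,5)# 2/3 ok
Unsatisfied: (1,3), (2,4), (3,5) — 3 in total.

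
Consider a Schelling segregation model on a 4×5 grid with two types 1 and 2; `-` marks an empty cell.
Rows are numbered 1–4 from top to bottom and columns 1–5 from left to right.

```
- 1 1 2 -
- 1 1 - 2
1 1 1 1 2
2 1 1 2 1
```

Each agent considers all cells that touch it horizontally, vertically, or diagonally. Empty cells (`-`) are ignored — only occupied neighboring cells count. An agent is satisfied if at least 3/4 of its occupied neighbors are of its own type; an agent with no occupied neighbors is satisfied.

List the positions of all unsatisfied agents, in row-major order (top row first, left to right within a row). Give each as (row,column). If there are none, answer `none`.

Row 1: (1,2)1 3/3 satisfied · (1,3)1 3/4 satisfied · (1,4)2 1/3 not
Row 2: (2,2)1 6/6 satisfied · (2,3)1 6/7 satisfied · (2,5)2 2/3 not
Row 3: (3,1)1 3/4 satisfied · (3,2)1 6/7 satisfied · (3,3)1 6/7 satisfied · (3,4)1 4/7 not · (3,5)2 2/4 not
Row 4: (4,1)2 0/3 not · (4,2)1 4/5 satisfied · (4,3)1 4/5 satisfied · (4,4)2 1/5 not · (4,5)1 1/3 not

(1,4), (2,5), (3,4), (3,5), (4,1), (4,4), (4,5)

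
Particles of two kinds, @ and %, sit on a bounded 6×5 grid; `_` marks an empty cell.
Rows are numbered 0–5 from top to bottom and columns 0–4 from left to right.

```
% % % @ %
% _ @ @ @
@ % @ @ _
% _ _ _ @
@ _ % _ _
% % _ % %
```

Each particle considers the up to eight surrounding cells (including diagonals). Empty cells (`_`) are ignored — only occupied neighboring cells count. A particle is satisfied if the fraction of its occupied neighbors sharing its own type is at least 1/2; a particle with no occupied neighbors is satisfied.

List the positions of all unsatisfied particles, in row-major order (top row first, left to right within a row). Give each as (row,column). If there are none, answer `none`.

Row 0: (0,0)% 2/2 ✓ · (0,1)% 3/4 ✓ · (0,2)% 1/4 ✗ · (0,3)@ 3/5 ✓ · (0,4)% 0/3 ✗
Row 1: (1,0)% 3/4 ✓ · (1,2)@ 4/7 ✓ · (1,3)@ 5/7 ✓ · (1,4)@ 3/4 ✓
Row 2: (2,0)@ 0/3 ✗ · (2,1)% 2/5 ✗ · (2,2)@ 3/4 ✓ · (2,3)@ 5/5 ✓
Row 3: (3,0)% 1/3 ✗ · (3,4)@ 1/1 ✓
Row 4: (4,0)@ 0/3 ✗ · (4,2)% 2/2 ✓
Row 5: (5,0)% 1/2 ✓ · (5,1)% 2/3 ✓ · (5,3)% 2/2 ✓ · (5,4)% 1/1 ✓

(0,2), (0,4), (2,0), (2,1), (3,0), (4,0)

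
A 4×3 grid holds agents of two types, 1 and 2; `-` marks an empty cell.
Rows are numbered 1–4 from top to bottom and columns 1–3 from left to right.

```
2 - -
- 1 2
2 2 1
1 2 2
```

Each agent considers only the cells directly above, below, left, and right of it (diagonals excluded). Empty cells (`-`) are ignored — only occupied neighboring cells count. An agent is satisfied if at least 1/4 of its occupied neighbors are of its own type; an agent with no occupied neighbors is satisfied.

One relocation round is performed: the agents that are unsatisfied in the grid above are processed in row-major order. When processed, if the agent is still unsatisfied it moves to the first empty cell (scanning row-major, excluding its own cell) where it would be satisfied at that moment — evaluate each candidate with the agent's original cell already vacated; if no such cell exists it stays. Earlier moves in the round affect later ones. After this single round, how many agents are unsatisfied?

Initially unsatisfied (in order): (2,2), (2,3), (3,3), (4,1).
  (2,2): no empty cell satisfies it; stays.
  (2,3) → (1,2).
  (3,3) → (2,1).
  (4,1) → (2,3).
Resulting grid:
2 2 -
1 1 1
2 2 -
- 2 2
All satisfied now.

0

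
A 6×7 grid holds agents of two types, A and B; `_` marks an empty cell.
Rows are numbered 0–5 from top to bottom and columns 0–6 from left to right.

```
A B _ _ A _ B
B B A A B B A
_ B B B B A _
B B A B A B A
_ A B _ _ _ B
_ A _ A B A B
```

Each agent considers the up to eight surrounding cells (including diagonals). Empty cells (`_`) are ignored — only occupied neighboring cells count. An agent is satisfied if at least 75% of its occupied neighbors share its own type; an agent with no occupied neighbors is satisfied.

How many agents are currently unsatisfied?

30

(0,0)A 0/3 not
(0,1)B 2/4 not
(0,4)A 1/3 not
(0,6)B 1/2 not
(1,0)B 3/4 satisfied
(1,1)B 4/6 not
(1,2)A 1/6 not
(1,3)A 2/6 not
(1,4)B 3/6 not
(1,5)B 3/6 not
(1,6)A 1/3 not
(2,1)B 5/7 not
(2,2)B 5/8 not
(2,3)B 4/8 not
(2,4)B 5/8 not
(2,5)A 3/7 not
(3,0)B 2/3 not
(3,1)B 4/6 not
(3,2)A 1/7 not
(3,3)B 4/6 not
(3,4)A 1/5 not
(3,5)B 2/5 not
(3,6)A 1/3 not
(4,1)A 2/5 not
(4,2)B 2/6 not
(4,6)B 2/4 not
(5,1)A 1/2 not
(5,3)A 0/2 not
(5,4)B 0/2 not
(5,5)A 0/3 not
(5,6)B 1/2 not
Unsatisfied: (0,0), (0,1), (0,4), (0,6), (1,1), (1,2), (1,3), (1,4), (1,5), (1,6), (2,1), (2,2), (2,3), (2,4), (2,5), (3,0), (3,1), (3,2), (3,3), (3,4), (3,5), (3,6), (4,1), (4,2), (4,6), (5,1), (5,3), (5,4), (5,5), (5,6) — 30 in total.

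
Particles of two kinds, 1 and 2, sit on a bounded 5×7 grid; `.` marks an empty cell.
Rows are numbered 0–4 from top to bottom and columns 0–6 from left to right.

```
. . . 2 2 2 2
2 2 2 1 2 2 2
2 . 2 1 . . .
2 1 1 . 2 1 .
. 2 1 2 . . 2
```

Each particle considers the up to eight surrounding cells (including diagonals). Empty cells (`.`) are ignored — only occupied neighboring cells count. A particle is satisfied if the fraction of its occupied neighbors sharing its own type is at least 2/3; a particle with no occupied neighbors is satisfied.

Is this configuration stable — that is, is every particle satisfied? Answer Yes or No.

No

Row 0: (0,3)2 3/4 ok · (0,4)2 4/5 ok · (0,5)2 5/5 ok · (0,6)2 3/3 ok
Row 1: (1,0)2 2/2 ok · (1,1)2 4/4 ok · (1,2)2 3/5 unhappy · (1,3)1 1/6 unhappy · (1,4)2 4/6 ok · (1,5)2 5/5 ok · (1,6)2 3/3 ok
Row 2: (2,0)2 3/4 ok · (2,2)2 2/6 unhappy · (2,3)1 2/6 unhappy
Row 3: (3,0)2 2/3 ok · (3,1)1 2/6 unhappy · (3,2)1 3/6 unhappy · (3,4)2 1/3 unhappy · (3,5)1 0/2 unhappy
Row 4: (4,1)2 1/4 unhappy · (4,2)1 2/4 unhappy · (4,3)2 1/3 unhappy · (4,6)2 0/1 unhappy
For instance (1,2) has only 3/5 same-type neighbors, below 2/3.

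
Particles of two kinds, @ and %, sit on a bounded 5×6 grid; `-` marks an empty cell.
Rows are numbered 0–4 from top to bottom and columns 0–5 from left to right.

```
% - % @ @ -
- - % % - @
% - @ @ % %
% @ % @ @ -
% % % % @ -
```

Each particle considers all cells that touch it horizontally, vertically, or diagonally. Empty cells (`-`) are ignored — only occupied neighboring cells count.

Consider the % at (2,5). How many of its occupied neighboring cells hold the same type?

Occupied neighbors of (2,5): (1,5)=@, (2,4)=%, (3,4)=@.
Same type (%): 1 of 3.

1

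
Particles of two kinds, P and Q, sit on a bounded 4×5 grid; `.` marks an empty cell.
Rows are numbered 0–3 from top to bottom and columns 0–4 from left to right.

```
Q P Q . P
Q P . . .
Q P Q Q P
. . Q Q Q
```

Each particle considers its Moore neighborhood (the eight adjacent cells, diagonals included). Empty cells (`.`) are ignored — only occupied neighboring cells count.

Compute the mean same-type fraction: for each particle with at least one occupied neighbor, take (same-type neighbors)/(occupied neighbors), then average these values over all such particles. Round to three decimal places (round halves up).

(0,0)Q 1/3
(0,1)P 1/4
(0,2)Q 0/2
(0,4)P — no occupied neighbors
(1,0)Q 2/5
(1,1)P 2/7
(2,0)Q 1/3
(2,1)P 1/5
(2,2)Q 3/5
(2,3)Q 4/5
(2,4)P 0/3
(3,2)Q 3/4
(3,3)Q 4/5
(3,4)Q 2/3
Sum over 13 particles: 1/3 + 1/4 + 0/2 + 2/5 + 2/7 + 1/3 + 1/5 + 3/5 + 4/5 + 0/3 + 3/4 + 4/5 + 2/3 = 569/105; mean = 569/105 ÷ 13 = 569/1365 = 0.416849… → 0.417.

0.417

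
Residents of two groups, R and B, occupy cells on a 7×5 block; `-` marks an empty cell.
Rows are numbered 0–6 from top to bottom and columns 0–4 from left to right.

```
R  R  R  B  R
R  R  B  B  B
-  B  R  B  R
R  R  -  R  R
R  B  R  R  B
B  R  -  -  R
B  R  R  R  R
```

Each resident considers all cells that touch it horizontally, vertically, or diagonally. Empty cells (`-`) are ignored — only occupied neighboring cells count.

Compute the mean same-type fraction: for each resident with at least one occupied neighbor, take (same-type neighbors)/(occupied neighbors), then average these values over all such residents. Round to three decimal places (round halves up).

(0,0)R 3/3
(0,1)R 4/5
(0,2)R 2/5
(0,3)B 3/5
(0,4)R 0/3
(1,0)R 3/4
(1,1)R 5/7
(1,2)B 4/8
(1,3)B 4/8
(1,4)B 3/5
(2,1)B 1/6
(2,2)R 3/7
(2,3)B 3/7
(2,4)R 2/5
(3,0)R 2/4
(3,1)R 4/6
(3,3)R 5/7
(3,4)R 3/5
(4,0)R 3/5
(4,1)B 1/6
(4,2)R 4/5
(4,3)R 4/5
(4,4)B 0/4
(5,0)B 2/5
(5,1)R 4/7
(5,4)R 3/4
(6,0)B 1/3
(6,1)R 2/4
(6,2)R 3/3
(6,3)R 3/3
(6,4)R 2/2
Sum over 31 residents: 3/3 + 4/5 + 2/5 + 3/5 + 0/3 + 3/4 + 5/7 + 4/8 + 4/8 + 3/5 + 1/6 + 3/7 + 3/7 + 2/5 + 2/4 + 4/6 + 5/7 + 3/5 + 3/5 + 1/6 + 4/5 + 4/5 + 0/4 + 2/5 + 4/7 + 3/4 + 1/3 + 2/4 + 3/3 + 3/3 + 2/2 = 743/42; mean = 743/42 ÷ 31 = 743/1302 = 0.570660… → 0.571.

0.571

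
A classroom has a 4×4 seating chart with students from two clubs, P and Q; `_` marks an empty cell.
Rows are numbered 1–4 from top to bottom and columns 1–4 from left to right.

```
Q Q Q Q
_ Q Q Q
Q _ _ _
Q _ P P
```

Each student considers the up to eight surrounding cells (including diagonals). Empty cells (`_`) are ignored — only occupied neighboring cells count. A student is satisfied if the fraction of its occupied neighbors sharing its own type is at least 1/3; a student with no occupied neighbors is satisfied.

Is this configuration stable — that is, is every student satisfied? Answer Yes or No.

Yes

Row 1: (1,1)Q 2/2 ✓ · (1,2)Q 4/4 ✓ · (1,3)Q 5/5 ✓ · (1,4)Q 3/3 ✓
Row 2: (2,2)Q 5/5 ✓ · (2,3)Q 5/5 ✓ · (2,4)Q 3/3 ✓
Row 3: (3,1)Q 2/2 ✓
Row 4: (4,1)Q 1/1 ✓ · (4,3)P 1/1 ✓ · (4,4)P 1/1 ✓
All meet the threshold, so the configuration is stable.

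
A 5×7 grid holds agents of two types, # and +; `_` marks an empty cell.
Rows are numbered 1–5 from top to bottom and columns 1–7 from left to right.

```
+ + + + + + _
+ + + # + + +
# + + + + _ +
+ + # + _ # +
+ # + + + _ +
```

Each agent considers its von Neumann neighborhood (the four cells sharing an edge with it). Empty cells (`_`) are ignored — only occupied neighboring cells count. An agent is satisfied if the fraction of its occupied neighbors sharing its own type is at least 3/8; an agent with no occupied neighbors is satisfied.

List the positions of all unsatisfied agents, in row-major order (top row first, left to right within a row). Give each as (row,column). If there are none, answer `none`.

(2,4), (3,1), (4,3), (4,6), (5,2), (5,3)

(1,1)+ 2/2 ✓
(1,2)+ 3/3 ✓
(1,3)+ 3/3 ✓
(1,4)+ 2/3 ✓
(1,5)+ 3/3 ✓
(1,6)+ 2/2 ✓
(2,1)+ 2/3 ✓
(2,2)+ 4/4 ✓
(2,3)+ 3/4 ✓
(2,4)# 0/4 ✗
(2,5)+ 3/4 ✓
(2,6)+ 3/3 ✓
(2,7)+ 2/2 ✓
(3,1)# 0/3 ✗
(3,2)+ 3/4 ✓
(3,3)+ 3/4 ✓
(3,4)+ 3/4 ✓
(3,5)+ 2/2 ✓
(3,7)+ 2/2 ✓
(4,1)+ 2/3 ✓
(4,2)+ 2/4 ✓
(4,3)# 0/4 ✗
(4,4)+ 2/3 ✓
(4,6)# 0/1 ✗
(4,7)+ 2/3 ✓
(5,1)+ 1/2 ✓
(5,2)# 0/3 ✗
(5,3)+ 1/3 ✗
(5,4)+ 3/3 ✓
(5,5)+ 1/1 ✓
(5,7)+ 1/1 ✓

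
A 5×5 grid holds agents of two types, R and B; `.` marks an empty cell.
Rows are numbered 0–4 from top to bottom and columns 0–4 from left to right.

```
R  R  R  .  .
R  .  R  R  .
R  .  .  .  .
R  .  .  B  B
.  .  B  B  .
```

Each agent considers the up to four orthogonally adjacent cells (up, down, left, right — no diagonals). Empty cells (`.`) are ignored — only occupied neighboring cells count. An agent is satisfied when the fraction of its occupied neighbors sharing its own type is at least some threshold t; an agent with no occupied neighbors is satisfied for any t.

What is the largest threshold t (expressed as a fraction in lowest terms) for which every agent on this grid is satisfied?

Row 0: (0,0)R 2/2 · (0,1)R 2/2 · (0,2)R 2/2
Row 1: (1,0)R 2/2 · (1,2)R 2/2 · (1,3)R 1/1
Row 2: (2,0)R 2/2
Row 3: (3,0)R 1/1 · (3,3)B 2/2 · (3,4)B 1/1
Row 4: (4,2)B 1/1 · (4,3)B 2/2
The smallest same-type fraction is 2/2 at (0,0), which reduces to 1/1. Any threshold above that leaves this agent unsatisfied.

1/1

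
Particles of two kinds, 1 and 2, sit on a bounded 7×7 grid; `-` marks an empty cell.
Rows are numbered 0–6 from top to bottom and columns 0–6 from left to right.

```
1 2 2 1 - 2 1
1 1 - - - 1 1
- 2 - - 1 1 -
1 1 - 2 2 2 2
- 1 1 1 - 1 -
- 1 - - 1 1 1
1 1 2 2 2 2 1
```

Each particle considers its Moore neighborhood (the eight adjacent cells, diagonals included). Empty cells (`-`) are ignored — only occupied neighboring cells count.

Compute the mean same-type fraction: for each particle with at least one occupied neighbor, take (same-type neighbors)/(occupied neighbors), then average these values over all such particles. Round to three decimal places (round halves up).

0.516

(0,0)1 2/3
(0,1)2 1/4
(0,2)2 1/3
(0,3)1 0/1
(0,5)2 0/3
(0,6)1 2/3
(1,0)1 2/4
(1,1)1 2/5
(1,5)1 4/5
(1,6)1 3/4
(2,1)2 0/4
(2,4)1 2/5
(2,5)1 3/6
(3,0)1 2/3
(3,1)1 3/4
(3,3)2 1/4
(3,4)2 2/6
(3,5)2 2/5
(3,6)2 1/3
(4,1)1 4/4
(4,2)1 4/5
(4,3)1 2/4
(4,5)1 3/6
(5,1)1 4/5
(5,4)1 3/6
(5,5)1 4/6
(5,6)1 3/4
(6,0)1 2/2
(6,1)1 2/3
(6,2)2 1/3
(6,3)2 2/3
(6,4)2 2/4
(6,5)2 1/5
(6,6)1 2/3
Sum over 34 particles: 2/3 + 1/4 + 1/3 + 0/1 + 0/3 + 2/3 + 2/4 + 2/5 + 4/5 + 3/4 + 0/4 + 2/5 + 3/6 + 2/3 + 3/4 + 1/4 + 2/6 + 2/5 + 1/3 + 4/4 + 4/5 + 2/4 + 3/6 + 4/5 + 3/6 + 4/6 + 3/4 + 2/2 + 2/3 + 1/3 + 2/3 + 2/4 + 1/5 + 2/3 = 351/20; mean = 351/20 ÷ 34 = 351/680 = 0.516176… → 0.516.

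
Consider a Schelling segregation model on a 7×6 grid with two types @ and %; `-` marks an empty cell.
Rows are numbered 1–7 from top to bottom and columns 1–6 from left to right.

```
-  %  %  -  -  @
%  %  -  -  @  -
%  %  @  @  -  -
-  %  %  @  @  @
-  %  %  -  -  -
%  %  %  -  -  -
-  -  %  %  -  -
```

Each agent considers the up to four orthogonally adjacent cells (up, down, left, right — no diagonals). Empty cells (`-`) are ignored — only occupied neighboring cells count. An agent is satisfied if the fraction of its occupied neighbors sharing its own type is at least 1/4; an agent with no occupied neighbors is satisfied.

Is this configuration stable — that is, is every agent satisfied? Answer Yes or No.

Yes

Row 1: (1,2)% 2/2 ok · (1,3)% 1/1 ok · (1,6)@ 0/0 ok
Row 2: (2,1)% 2/2 ok · (2,2)% 3/3 ok · (2,5)@ 0/0 ok
Row 3: (3,1)% 2/2 ok · (3,2)% 3/4 ok · (3,3)@ 1/3 ok · (3,4)@ 2/2 ok
Row 4: (4,2)% 3/3 ok · (4,3)% 2/4 ok · (4,4)@ 2/3 ok · (4,5)@ 2/2 ok · (4,6)@ 1/1 ok
Row 5: (5,2)% 3/3 ok · (5,3)% 3/3 ok
Row 6: (6,1)% 1/1 ok · (6,2)% 3/3 ok · (6,3)% 3/3 ok
Row 7: (7,3)% 2/2 ok · (7,4)% 1/1 ok
All meet the threshold, so the configuration is stable.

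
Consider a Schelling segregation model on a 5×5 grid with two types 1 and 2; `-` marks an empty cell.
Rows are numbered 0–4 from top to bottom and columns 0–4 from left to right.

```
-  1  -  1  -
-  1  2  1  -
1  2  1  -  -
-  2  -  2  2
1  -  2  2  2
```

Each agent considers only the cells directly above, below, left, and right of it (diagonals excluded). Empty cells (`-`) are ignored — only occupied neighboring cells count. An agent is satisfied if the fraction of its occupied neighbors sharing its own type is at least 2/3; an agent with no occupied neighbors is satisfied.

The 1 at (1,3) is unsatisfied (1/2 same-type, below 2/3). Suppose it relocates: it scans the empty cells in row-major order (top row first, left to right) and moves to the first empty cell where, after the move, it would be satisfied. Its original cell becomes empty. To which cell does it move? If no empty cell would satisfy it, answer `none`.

(0,0)

Vacating (1,3). Empty cells in order:
  (0,0): 1/1 same-type → satisfied — stop here.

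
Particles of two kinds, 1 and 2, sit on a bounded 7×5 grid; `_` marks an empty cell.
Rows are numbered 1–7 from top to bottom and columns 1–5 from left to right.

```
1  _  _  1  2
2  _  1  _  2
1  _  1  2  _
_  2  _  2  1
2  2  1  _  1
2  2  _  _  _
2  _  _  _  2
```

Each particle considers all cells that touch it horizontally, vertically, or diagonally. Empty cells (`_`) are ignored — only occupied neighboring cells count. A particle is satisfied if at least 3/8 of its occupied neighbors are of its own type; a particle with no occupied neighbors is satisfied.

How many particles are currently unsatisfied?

(1,1)1 0/1 ✗
(1,4)1 1/3 ✗
(1,5)2 1/2 ✓
(2,1)2 0/2 ✗
(2,3)1 2/3 ✓
(2,5)2 2/3 ✓
(3,1)1 0/2 ✗
(3,3)1 1/4 ✗
(3,4)2 2/5 ✓
(4,2)2 2/5 ✓
(4,4)2 1/5 ✗
(4,5)1 1/3 ✗
(5,1)2 4/4 ✓
(5,2)2 4/5 ✓
(5,3)1 0/4 ✗
(5,5)1 1/2 ✓
(6,1)2 4/4 ✓
(6,2)2 4/5 ✓
(7,1)2 2/2 ✓
(7,5)2 0/0 ✓
Unsatisfied: (1,1), (1,4), (2,1), (3,1), (3,3), (4,4), (4,5), (5,3) — 8 in total.

8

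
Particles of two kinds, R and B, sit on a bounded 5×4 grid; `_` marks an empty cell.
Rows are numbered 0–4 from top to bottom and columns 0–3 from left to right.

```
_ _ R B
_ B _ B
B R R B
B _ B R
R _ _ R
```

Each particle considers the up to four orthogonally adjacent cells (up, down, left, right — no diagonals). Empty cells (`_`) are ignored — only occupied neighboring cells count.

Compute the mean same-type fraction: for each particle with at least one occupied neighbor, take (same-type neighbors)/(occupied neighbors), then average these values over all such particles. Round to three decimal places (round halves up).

0.372

(0,2)R 0/1
(0,3)B 1/2
(1,1)B 0/1
(1,3)B 2/2
(2,0)B 1/2
(2,1)R 1/3
(2,2)R 1/3
(2,3)B 1/3
(3,0)B 1/2
(3,2)B 0/2
(3,3)R 1/3
(4,0)R 0/1
(4,3)R 1/1
Sum over 13 particles: 0/1 + 1/2 + 0/1 + 2/2 + 1/2 + 1/3 + 1/3 + 1/3 + 1/2 + 0/2 + 1/3 + 0/1 + 1/1 = 29/6; mean = 29/6 ÷ 13 = 29/78 = 0.371794… → 0.372.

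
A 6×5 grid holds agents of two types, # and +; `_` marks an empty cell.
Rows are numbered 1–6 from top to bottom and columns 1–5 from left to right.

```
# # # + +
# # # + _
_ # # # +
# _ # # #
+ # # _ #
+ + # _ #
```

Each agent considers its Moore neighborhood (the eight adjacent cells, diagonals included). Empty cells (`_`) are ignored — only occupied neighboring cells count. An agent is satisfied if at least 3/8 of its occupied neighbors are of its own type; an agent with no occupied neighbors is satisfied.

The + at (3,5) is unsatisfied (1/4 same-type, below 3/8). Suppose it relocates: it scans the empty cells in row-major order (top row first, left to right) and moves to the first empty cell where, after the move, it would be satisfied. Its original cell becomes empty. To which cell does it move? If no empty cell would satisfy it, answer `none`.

(2,5)

Vacating (3,5). Empty cells in order:
  (2,5): 3/4 same-type → satisfied — stop here.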